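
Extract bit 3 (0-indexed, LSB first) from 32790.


0b1000000000010110, position 3 = 0

0


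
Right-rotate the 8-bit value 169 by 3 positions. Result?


Rotate 0b10101001 right by 3 (8-bit) = 0b110101 = 53

53


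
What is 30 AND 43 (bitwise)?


0b11110 & 0b101011 = 0b1010 = 10

10


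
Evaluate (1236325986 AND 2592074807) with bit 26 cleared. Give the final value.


Step 1: 1236325986 & 2592074807 = 137413666
Step 2: 137413666 & ~(1 << 26) = 137413666

137413666


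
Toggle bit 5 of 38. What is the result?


38 ^ (1 << 5) = 38 ^ 32 = 6

6


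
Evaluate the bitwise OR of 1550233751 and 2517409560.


0b1011100011001101011000010010111 | 0b10010110000011001001111100011000 = 0b11011110011011101011111110011111 = 3731799967

3731799967


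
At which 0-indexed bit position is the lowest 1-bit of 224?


0b11100000. Lowest set bit at position 5

5


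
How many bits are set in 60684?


0b1110110100001100 has 8 set bits

8


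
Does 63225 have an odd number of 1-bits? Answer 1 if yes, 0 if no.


0b1111011011111001 has 12 ones => parity 0

0


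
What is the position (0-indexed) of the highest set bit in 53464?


0b1101000011011000. Highest set bit at position 15

15


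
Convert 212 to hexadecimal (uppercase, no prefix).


212 = D4 hex

D4


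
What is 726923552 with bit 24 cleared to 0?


726923552 & ~(1 << 24) = 710146336

710146336


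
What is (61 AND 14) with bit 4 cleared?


Step 1: 61 & 14 = 12
Step 2: 12 & ~(1 << 4) = 12

12


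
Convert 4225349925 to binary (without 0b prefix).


4225349925 = 11111011110110011011100100100101 in binary

11111011110110011011100100100101


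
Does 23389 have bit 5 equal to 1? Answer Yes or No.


0b101101101011101, bit 5 = 0. No

No


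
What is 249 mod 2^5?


249 & 31 = 25

25


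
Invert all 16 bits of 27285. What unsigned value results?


27285 ^ 65535 = 38250

38250


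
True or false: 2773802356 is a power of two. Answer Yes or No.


0b10100101010101001101110101110100. Multiple bits set => No

No


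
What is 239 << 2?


0b11101111 << 2 = 0b1110111100 = 956

956


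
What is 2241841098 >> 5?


0b10000101100111111100011111001010 >> 5 = 0b100001011001111111000111110 = 70057534

70057534


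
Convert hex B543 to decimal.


B543 hex = 46403 decimal

46403


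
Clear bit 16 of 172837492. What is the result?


172837492 & ~(1 << 16) = 172771956

172771956


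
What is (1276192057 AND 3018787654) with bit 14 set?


Step 1: 1276192057 & 3018787654 = 65792
Step 2: 65792 | (1 << 14) = 65792 | 16384 = 82176

82176


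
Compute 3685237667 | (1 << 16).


3685237667 | (1 << 16) = 3685237667 | 65536 = 3685303203

3685303203


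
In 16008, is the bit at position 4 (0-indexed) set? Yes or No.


0b11111010001000, bit 4 = 0. No

No


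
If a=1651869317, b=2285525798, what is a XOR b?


1651869317 ^ 2285525798 = 3931102627

3931102627


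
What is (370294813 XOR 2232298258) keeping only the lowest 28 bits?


Step 1: 370294813 ^ 2232298258 = 2468113167
Step 2: 2468113167 & 268435455 = 52194063

52194063


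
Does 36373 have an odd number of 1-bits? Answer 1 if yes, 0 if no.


0b1000111000010101 has 7 ones => parity 1

1


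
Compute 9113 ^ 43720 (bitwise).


0b10001110011001 ^ 0b1010101011001000 = 0b1000100101010001 = 35153

35153


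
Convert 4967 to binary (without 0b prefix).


4967 = 1001101100111 in binary

1001101100111


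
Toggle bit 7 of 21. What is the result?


21 ^ (1 << 7) = 21 ^ 128 = 149

149


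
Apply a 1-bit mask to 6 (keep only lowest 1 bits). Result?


6 & 1 = 0

0


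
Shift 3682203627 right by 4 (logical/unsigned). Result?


0b11011011011110011111011111101011 >> 4 = 0b1101101101111001111101111110 = 230137726

230137726


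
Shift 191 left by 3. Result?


0b10111111 << 3 = 0b10111111000 = 1528

1528


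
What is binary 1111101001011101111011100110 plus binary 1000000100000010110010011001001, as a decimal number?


1111101001011101111011100110 + 1000000100000010110010011001001 = 1010000001001110100001110101111 = 1344750511

1344750511


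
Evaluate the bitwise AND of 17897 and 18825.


0b100010111101001 & 0b100100110001001 = 0b100000110001001 = 16777

16777


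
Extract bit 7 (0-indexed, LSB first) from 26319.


0b110011011001111, position 7 = 1

1


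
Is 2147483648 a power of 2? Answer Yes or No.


0b10000000000000000000000000000000. Only one bit set => Yes

Yes


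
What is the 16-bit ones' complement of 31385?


31385 ^ 65535 = 34150

34150


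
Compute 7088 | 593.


0b1101110110000 | 0b1001010001 = 0b1101111110001 = 7153

7153


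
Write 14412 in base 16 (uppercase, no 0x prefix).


14412 = 384C hex

384C


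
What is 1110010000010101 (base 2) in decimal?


1110010000010101 in decimal = 58389

58389


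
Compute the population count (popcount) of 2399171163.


0b10001111000000000111001001011011 has 14 set bits

14


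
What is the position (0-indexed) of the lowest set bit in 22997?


0b101100111010101. Lowest set bit at position 0

0


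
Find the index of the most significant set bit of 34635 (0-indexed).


0b1000011101001011. Highest set bit at position 15

15


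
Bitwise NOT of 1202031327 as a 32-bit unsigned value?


~0b1000111101001011000101011011111 = 0b10111000010110100111010100100000 = 3092935968 (32-bit unsigned)

3092935968


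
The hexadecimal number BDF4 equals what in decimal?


BDF4 hex = 48628 decimal

48628


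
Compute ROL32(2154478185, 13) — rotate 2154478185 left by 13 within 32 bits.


Rotate 0b10000000011010101011101001101001 left by 13 (32-bit) = 0b1010111010011010011000000001101 = 1464676365

1464676365


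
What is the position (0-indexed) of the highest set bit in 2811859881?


0b10100111100110011001001110101001. Highest set bit at position 31

31


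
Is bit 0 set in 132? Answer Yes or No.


0b10000100, bit 0 = 0. No

No


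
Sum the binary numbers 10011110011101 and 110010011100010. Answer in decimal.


10011110011101 + 110010011100010 = 1000110001111111 = 35967

35967


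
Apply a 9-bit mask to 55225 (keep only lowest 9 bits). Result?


55225 & 511 = 441

441


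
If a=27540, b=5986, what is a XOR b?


27540 ^ 5986 = 31990

31990


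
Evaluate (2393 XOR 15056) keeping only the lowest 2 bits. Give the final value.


Step 1: 2393 ^ 15056 = 13193
Step 2: 13193 & 3 = 1

1


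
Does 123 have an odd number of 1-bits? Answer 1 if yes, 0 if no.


0b1111011 has 6 ones => parity 0

0


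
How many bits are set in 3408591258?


0b11001011001010101111100110011010 has 18 set bits

18


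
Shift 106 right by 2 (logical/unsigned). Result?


0b1101010 >> 2 = 0b11010 = 26

26


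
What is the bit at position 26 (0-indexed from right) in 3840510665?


0b11100100111010011000101011001001, position 26 = 1

1


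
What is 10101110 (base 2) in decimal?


10101110 in decimal = 174

174


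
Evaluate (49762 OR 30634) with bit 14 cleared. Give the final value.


Step 1: 49762 | 30634 = 63466
Step 2: 63466 & ~(1 << 14) = 47082

47082


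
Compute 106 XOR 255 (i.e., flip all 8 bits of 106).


106 ^ 255 = 149

149


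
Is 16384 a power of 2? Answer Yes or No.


0b100000000000000. Only one bit set => Yes

Yes


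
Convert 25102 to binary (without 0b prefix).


25102 = 110001000001110 in binary

110001000001110


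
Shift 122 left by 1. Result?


0b1111010 << 1 = 0b11110100 = 244

244


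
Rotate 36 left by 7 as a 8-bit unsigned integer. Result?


Rotate 0b100100 left by 7 (8-bit) = 0b10010 = 18

18


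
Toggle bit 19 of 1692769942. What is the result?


1692769942 ^ (1 << 19) = 1692769942 ^ 524288 = 1693294230

1693294230


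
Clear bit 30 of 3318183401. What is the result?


3318183401 & ~(1 << 30) = 2244441577

2244441577


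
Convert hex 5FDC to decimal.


5FDC hex = 24540 decimal

24540


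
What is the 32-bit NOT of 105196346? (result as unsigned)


~0b110010001010010101100111010 = 0b11111001101110101101010011000101 = 4189770949 (32-bit unsigned)

4189770949


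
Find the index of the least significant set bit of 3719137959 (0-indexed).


0b11011101101011011000101010100111. Lowest set bit at position 0

0


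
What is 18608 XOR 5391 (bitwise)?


0b100100010110000 ^ 0b1010100001111 = 0b101110110111111 = 23999

23999


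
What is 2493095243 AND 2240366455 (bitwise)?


0b10010100100110011001110101001011 & 0b10000101100010010100011101110111 = 0b10000100100010010000010101000011 = 2223572291

2223572291


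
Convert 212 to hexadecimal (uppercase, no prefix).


212 = D4 hex

D4


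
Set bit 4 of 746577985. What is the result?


746577985 | (1 << 4) = 746577985 | 16 = 746578001

746578001


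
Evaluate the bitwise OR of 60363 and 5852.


0b1110101111001011 | 0b1011011011100 = 0b1111111111011111 = 65503

65503


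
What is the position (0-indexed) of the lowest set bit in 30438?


0b111011011100110. Lowest set bit at position 1

1


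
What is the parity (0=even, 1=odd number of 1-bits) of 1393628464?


0b1010011000100010001010100110000 has 11 ones => parity 1

1


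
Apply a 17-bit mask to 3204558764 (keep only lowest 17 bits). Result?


3204558764 & 131071 = 110508

110508


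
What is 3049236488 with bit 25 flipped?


3049236488 ^ (1 << 25) = 3049236488 ^ 33554432 = 3082790920

3082790920


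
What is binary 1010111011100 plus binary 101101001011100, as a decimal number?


1010111011100 + 101101001011100 = 111000000111000 = 28728

28728


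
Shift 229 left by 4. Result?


0b11100101 << 4 = 0b111001010000 = 3664

3664


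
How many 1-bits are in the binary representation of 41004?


0b1010000000101100 has 5 set bits

5


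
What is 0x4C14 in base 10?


4C14 hex = 19476 decimal

19476


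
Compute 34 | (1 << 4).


34 | (1 << 4) = 34 | 16 = 50

50


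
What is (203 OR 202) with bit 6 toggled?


Step 1: 203 | 202 = 203
Step 2: 203 ^ (1 << 6) = 203 ^ 64 = 139

139


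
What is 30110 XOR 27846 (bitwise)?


0b111010110011110 ^ 0b110110011000110 = 0b1100101011000 = 6488

6488


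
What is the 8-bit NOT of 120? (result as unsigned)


~0b1111000 = 0b10000111 = 135 (8-bit unsigned)

135


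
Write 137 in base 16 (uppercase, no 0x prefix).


137 = 89 hex

89


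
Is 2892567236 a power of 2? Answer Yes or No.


0b10101100011010010001001011000100. Multiple bits set => No

No


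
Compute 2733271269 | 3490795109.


0b10100010111010100110100011100101 | 0b11010000000100010100111001100101 = 0b11110010111110110110111011100101 = 4076564197

4076564197


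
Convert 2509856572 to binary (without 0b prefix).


2509856572 = 10010101100110010101111100111100 in binary

10010101100110010101111100111100


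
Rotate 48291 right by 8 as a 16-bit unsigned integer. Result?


Rotate 0b1011110010100011 right by 8 (16-bit) = 0b1010001110111100 = 41916

41916


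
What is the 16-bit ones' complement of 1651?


1651 ^ 65535 = 63884

63884


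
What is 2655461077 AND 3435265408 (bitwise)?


0b10011110010001110001111011010101 & 0b11001100110000011111110110000000 = 0b10001100010000010001110010000000 = 2353077376

2353077376


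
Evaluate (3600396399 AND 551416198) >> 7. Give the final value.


Step 1: 3600396399 & 551416198 = 10072070
Step 2: 10072070 >> 7 = 78688

78688


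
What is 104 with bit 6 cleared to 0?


104 & ~(1 << 6) = 40

40


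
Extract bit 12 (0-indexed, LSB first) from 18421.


0b100011111110101, position 12 = 0

0


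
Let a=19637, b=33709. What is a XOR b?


19637 ^ 33709 = 53016

53016


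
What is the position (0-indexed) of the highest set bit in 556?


0b1000101100. Highest set bit at position 9

9


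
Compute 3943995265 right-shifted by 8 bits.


0b11101011000101001001011110000001 >> 8 = 0b111010110001010010010111 = 15406231

15406231


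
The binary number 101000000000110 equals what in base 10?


101000000000110 in decimal = 20486

20486


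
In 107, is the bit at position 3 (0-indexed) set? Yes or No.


0b1101011, bit 3 = 1. Yes

Yes


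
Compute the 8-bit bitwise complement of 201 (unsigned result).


~0b11001001 = 0b110110 = 54 (8-bit unsigned)

54


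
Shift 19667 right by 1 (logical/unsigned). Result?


0b100110011010011 >> 1 = 0b10011001101001 = 9833

9833


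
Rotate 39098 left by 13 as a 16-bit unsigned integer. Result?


Rotate 0b1001100010111010 left by 13 (16-bit) = 0b101001100010111 = 21271

21271


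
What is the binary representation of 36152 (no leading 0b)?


36152 = 1000110100111000 in binary

1000110100111000


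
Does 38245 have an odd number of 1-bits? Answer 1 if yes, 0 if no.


0b1001010101100101 has 8 ones => parity 0

0


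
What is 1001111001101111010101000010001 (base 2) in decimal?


1001111001101111010101000010001 in decimal = 1329048081

1329048081


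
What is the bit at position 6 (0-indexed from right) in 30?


0b11110, position 6 = 0

0


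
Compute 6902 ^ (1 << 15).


6902 ^ (1 << 15) = 6902 ^ 32768 = 39670

39670


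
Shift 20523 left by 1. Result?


0b101000000101011 << 1 = 0b1010000001010110 = 41046

41046


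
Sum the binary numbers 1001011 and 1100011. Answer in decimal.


1001011 + 1100011 = 10101110 = 174

174


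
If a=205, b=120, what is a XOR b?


205 ^ 120 = 181

181


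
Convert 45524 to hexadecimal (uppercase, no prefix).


45524 = B1D4 hex

B1D4


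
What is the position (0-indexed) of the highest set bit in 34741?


0b1000011110110101. Highest set bit at position 15

15


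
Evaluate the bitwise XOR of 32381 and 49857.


0b111111001111101 ^ 0b1100001011000001 = 0b1011110010111100 = 48316

48316


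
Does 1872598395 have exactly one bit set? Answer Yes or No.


0b1101111100111011001010101111011. Multiple bits set => No

No


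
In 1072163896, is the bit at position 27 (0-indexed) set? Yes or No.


0b111111111001111110110000111000, bit 27 = 1. Yes

Yes


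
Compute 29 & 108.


0b11101 & 0b1101100 = 0b1100 = 12

12


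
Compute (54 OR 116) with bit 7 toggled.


Step 1: 54 | 116 = 118
Step 2: 118 ^ (1 << 7) = 118 ^ 128 = 246

246


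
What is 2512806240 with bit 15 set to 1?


2512806240 | (1 << 15) = 2512806240 | 32768 = 2512839008

2512839008


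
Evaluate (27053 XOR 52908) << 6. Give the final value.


Step 1: 27053 ^ 52908 = 42753
Step 2: 42753 << 6 = 2736192

2736192


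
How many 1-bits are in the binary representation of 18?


0b10010 has 2 set bits

2


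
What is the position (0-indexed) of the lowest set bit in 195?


0b11000011. Lowest set bit at position 0

0


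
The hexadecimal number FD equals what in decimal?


FD hex = 253 decimal

253


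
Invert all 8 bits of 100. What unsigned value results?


100 ^ 255 = 155

155


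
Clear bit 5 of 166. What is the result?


166 & ~(1 << 5) = 134

134


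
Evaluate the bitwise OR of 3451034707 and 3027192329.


0b11001101101100101001110001010011 | 0b10110100011011110100101000001001 = 0b11111101111111111101111001011011 = 4261404251

4261404251


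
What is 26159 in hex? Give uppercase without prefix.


26159 = 662F hex

662F


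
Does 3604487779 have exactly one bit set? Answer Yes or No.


0b11010110110110000001111001100011. Multiple bits set => No

No


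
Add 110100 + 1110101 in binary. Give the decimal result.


110100 + 1110101 = 10101001 = 169

169


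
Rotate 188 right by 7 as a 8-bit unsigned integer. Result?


Rotate 0b10111100 right by 7 (8-bit) = 0b1111001 = 121

121


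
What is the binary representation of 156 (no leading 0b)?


156 = 10011100 in binary

10011100


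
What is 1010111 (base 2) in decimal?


1010111 in decimal = 87

87


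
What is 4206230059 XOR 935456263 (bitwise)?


0b11111010101101011111101000101011 ^ 0b110111110000011110111000000111 = 0b11001101011101000001010000101100 = 3446936620

3446936620


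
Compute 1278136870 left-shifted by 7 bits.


0b1001100001011101101001000100110 << 7 = 0b10011000010111011010010001001100000000 = 163601519360

163601519360


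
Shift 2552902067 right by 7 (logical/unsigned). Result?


0b10011000001010100011000110110011 >> 7 = 0b1001100000101010001100011 = 19944547

19944547


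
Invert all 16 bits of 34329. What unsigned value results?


34329 ^ 65535 = 31206

31206


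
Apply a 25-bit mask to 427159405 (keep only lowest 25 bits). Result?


427159405 & 33554431 = 24506221

24506221


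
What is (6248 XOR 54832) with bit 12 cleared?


Step 1: 6248 ^ 54832 = 52824
Step 2: 52824 & ~(1 << 12) = 52824

52824


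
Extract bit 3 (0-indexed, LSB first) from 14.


0b1110, position 3 = 1

1


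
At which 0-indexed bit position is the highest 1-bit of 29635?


0b111001111000011. Highest set bit at position 14

14


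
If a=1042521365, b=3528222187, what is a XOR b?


1042521365 ^ 3528222187 = 3966761214

3966761214


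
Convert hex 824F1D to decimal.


824F1D hex = 8539933 decimal

8539933


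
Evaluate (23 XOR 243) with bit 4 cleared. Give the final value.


Step 1: 23 ^ 243 = 228
Step 2: 228 & ~(1 << 4) = 228

228


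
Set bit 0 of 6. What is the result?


6 | (1 << 0) = 6 | 1 = 7

7


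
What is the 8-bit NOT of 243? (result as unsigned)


~0b11110011 = 0b1100 = 12 (8-bit unsigned)

12


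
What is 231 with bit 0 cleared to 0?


231 & ~(1 << 0) = 230

230


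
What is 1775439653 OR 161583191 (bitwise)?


0b1101001110100110000111100100101 | 0b1001101000011001000001010111 = 0b1101001111100111001111101110111 = 1777573751

1777573751


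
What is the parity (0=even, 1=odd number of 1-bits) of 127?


0b1111111 has 7 ones => parity 1

1


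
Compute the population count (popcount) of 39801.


0b1001101101111001 has 10 set bits

10


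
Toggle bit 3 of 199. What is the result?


199 ^ (1 << 3) = 199 ^ 8 = 207

207


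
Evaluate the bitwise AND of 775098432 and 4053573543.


0b101110001100110001000001000000 & 0b11110001100111001001111110100111 = 0b100000000100000001000000000000 = 537923584

537923584


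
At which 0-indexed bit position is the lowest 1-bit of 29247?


0b111001000111111. Lowest set bit at position 0

0


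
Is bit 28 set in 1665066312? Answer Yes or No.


0b1100011001111101110010101001000, bit 28 = 0. No

No


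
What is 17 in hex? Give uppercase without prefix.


17 = 11 hex

11


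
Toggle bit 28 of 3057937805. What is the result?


3057937805 ^ (1 << 28) = 3057937805 ^ 268435456 = 2789502349

2789502349


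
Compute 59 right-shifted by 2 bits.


0b111011 >> 2 = 0b1110 = 14

14


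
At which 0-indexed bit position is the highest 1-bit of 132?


0b10000100. Highest set bit at position 7

7


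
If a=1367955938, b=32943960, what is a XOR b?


1367955938 ^ 32943960 = 1350563514

1350563514


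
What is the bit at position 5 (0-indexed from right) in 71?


0b1000111, position 5 = 0

0


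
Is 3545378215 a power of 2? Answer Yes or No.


0b11010011010100100010110110100111. Multiple bits set => No

No


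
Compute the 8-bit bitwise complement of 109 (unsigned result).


~0b1101101 = 0b10010010 = 146 (8-bit unsigned)

146


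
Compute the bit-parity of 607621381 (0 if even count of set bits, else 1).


0b100100001101111001000100000101 has 12 ones => parity 0

0


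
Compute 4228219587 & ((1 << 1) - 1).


4228219587 & 1 = 1

1


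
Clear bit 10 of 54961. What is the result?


54961 & ~(1 << 10) = 53937

53937


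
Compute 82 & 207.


0b1010010 & 0b11001111 = 0b1000010 = 66

66


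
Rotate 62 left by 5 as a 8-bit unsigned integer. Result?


Rotate 0b111110 left by 5 (8-bit) = 0b11000111 = 199

199


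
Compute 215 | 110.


0b11010111 | 0b1101110 = 0b11111111 = 255

255


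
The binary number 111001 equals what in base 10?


111001 in decimal = 57

57


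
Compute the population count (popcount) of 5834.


0b1011011001010 has 7 set bits

7


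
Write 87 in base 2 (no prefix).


87 = 1010111 in binary

1010111


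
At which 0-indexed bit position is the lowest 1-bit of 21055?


0b101001000111111. Lowest set bit at position 0

0


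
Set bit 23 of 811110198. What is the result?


811110198 | (1 << 23) = 811110198 | 8388608 = 819498806

819498806


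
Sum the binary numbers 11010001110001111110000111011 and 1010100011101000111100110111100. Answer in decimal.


11010001110001111110000111011 + 1010100011101000111100110111100 = 1101110101011010111010111110111 = 1856861687

1856861687


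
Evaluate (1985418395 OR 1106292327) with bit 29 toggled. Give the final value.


Step 1: 1985418395 | 1106292327 = 2012724991
Step 2: 2012724991 ^ (1 << 29) = 2012724991 ^ 536870912 = 1475854079

1475854079


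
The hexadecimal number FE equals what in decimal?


FE hex = 254 decimal

254


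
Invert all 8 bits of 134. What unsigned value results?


134 ^ 255 = 121

121


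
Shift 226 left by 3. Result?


0b11100010 << 3 = 0b11100010000 = 1808

1808


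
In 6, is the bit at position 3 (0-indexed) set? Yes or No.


0b110, bit 3 = 0. No

No


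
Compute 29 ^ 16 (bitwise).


0b11101 ^ 0b10000 = 0b1101 = 13

13


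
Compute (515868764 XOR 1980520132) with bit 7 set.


Step 1: 515868764 ^ 1980520132 = 1756618392
Step 2: 1756618392 | (1 << 7) = 1756618392 | 128 = 1756618392

1756618392


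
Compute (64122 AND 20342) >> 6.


Step 1: 64122 & 20342 = 19058
Step 2: 19058 >> 6 = 297

297


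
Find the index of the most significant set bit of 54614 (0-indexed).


0b1101010101010110. Highest set bit at position 15

15


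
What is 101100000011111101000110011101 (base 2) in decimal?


101100000011111101000110011101 in decimal = 739234205

739234205


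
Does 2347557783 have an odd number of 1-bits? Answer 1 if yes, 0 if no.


0b10001011111011001110001110010111 has 19 ones => parity 1

1


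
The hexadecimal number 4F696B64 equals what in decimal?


4F696B64 hex = 1332308836 decimal

1332308836


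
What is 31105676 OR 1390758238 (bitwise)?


0b1110110101010001010001100 | 0b1010010111001010100100101011110 = 0b1010011111111111110101111011110 = 1409280990

1409280990


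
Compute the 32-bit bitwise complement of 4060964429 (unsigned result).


~0b11110010000011010110011001001101 = 0b1101111100101001100110110010 = 234002866 (32-bit unsigned)

234002866


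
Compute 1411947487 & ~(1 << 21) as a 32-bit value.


1411947487 & ~(1 << 21) = 1409850335

1409850335


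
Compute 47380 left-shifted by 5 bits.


0b1011100100010100 << 5 = 0b101110010001010000000 = 1516160

1516160


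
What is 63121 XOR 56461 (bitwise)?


0b1111011010010001 ^ 0b1101110010001101 = 0b10101000011100 = 10780

10780


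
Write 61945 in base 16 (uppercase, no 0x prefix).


61945 = F1F9 hex

F1F9


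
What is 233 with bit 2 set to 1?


233 | (1 << 2) = 233 | 4 = 237

237


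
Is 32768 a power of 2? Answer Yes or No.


0b1000000000000000. Only one bit set => Yes

Yes


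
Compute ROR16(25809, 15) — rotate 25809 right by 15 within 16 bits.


Rotate 0b110010011010001 right by 15 (16-bit) = 0b1100100110100010 = 51618

51618


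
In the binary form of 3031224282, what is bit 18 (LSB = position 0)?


0b10110100101011001100111111011010, position 18 = 1

1


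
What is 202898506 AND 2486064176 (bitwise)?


0b1100000101111111110001001010 & 0b10010100001011100101010000110000 = 0b100000001100101010000000000 = 67523584

67523584


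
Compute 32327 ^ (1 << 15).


32327 ^ (1 << 15) = 32327 ^ 32768 = 65095

65095


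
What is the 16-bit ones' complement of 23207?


23207 ^ 65535 = 42328

42328


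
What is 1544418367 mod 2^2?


1544418367 & 3 = 3

3


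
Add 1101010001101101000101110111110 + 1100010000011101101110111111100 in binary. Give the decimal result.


1101010001101101000101110111110 + 1100010000011101101110111111100 = 11001100010001010110100110111010 = 3427101114

3427101114


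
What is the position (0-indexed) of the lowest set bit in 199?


0b11000111. Lowest set bit at position 0

0


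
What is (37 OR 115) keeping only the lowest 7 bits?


Step 1: 37 | 115 = 119
Step 2: 119 & 127 = 119

119


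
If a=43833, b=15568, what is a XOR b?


43833 ^ 15568 = 38889

38889


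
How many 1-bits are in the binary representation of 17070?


0b100001010101110 has 7 set bits

7


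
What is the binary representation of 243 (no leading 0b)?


243 = 11110011 in binary

11110011


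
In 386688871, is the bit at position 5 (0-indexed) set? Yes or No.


0b10111000011000110011101100111, bit 5 = 1. Yes

Yes


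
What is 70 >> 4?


0b1000110 >> 4 = 0b100 = 4

4


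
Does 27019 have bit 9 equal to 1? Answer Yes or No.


0b110100110001011, bit 9 = 0. No

No


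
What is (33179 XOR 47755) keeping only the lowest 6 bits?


Step 1: 33179 ^ 47755 = 15120
Step 2: 15120 & 63 = 16

16


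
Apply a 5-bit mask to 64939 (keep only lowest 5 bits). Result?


64939 & 31 = 11

11


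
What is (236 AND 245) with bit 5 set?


Step 1: 236 & 245 = 228
Step 2: 228 | (1 << 5) = 228 | 32 = 228

228


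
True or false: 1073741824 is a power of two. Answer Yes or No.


0b1000000000000000000000000000000. Only one bit set => Yes

Yes


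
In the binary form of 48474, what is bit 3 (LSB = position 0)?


0b1011110101011010, position 3 = 1

1


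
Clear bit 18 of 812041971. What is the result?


812041971 & ~(1 << 18) = 811779827

811779827


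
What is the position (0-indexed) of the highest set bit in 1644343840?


0b1100010000000101011001000100000. Highest set bit at position 30

30


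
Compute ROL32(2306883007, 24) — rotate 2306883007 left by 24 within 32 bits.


Rotate 0b10001001100000000011110110111111 left by 24 (32-bit) = 0b10111111100010011000000000111101 = 3213459517

3213459517


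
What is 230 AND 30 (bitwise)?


0b11100110 & 0b11110 = 0b110 = 6

6


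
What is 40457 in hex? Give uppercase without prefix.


40457 = 9E09 hex

9E09


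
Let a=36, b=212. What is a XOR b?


36 ^ 212 = 240

240


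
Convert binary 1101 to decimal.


1101 in decimal = 13

13


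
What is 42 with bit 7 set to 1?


42 | (1 << 7) = 42 | 128 = 170

170


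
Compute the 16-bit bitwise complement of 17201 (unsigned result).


~0b100001100110001 = 0b1011110011001110 = 48334 (16-bit unsigned)

48334


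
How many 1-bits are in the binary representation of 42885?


0b1010011110000101 has 8 set bits

8


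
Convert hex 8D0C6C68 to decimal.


8D0C6C68 hex = 2366401640 decimal

2366401640


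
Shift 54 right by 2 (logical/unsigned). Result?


0b110110 >> 2 = 0b1101 = 13

13


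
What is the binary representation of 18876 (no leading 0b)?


18876 = 100100110111100 in binary

100100110111100


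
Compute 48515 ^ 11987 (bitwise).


0b1011110110000011 ^ 0b10111011010011 = 0b1001001101010000 = 37712

37712


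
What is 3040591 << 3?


0b1011100110010101001111 << 3 = 0b1011100110010101001111000 = 24324728

24324728


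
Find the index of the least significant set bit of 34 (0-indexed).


0b100010. Lowest set bit at position 1

1


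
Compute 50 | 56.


0b110010 | 0b111000 = 0b111010 = 58

58


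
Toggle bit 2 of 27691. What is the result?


27691 ^ (1 << 2) = 27691 ^ 4 = 27695

27695


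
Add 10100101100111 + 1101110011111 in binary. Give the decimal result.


10100101100111 + 1101110011111 = 100010100000110 = 17670

17670


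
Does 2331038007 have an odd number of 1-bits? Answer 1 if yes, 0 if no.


0b10001010111100001101000100110111 has 16 ones => parity 0

0


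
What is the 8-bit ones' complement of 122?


122 ^ 255 = 133

133


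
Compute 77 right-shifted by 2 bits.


0b1001101 >> 2 = 0b10011 = 19

19


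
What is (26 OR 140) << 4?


Step 1: 26 | 140 = 158
Step 2: 158 << 4 = 2528

2528


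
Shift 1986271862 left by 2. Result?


0b1110110011001000001101001110110 << 2 = 0b111011001100100000110100111011000 = 7945087448

7945087448


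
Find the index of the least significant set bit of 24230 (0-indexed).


0b101111010100110. Lowest set bit at position 1

1


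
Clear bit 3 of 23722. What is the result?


23722 & ~(1 << 3) = 23714

23714


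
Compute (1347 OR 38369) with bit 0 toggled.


Step 1: 1347 | 38369 = 38371
Step 2: 38371 ^ (1 << 0) = 38371 ^ 1 = 38370

38370


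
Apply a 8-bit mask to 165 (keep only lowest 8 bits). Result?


165 & 255 = 165

165


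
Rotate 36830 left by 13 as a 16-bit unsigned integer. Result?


Rotate 0b1000111111011110 left by 13 (16-bit) = 0b1101000111111011 = 53755

53755


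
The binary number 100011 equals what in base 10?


100011 in decimal = 35

35


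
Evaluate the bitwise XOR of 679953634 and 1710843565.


0b101000100001110100010011100010 ^ 0b1100101111110010110011010101101 = 0b1001101011111100010001001001111 = 1300111951

1300111951


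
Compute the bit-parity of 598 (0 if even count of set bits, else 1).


0b1001010110 has 5 ones => parity 1

1


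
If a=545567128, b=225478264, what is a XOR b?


545567128 ^ 225478264 = 770979808

770979808


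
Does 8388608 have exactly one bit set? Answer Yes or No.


0b100000000000000000000000. Only one bit set => Yes

Yes


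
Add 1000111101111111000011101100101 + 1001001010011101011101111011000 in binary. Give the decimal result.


1000111101111111000011101100101 + 1001001010011101011101111011000 = 10010001000011100100001100111101 = 2433631037

2433631037


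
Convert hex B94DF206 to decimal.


B94DF206 hex = 3108893190 decimal

3108893190


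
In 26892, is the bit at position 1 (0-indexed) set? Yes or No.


0b110100100001100, bit 1 = 0. No

No


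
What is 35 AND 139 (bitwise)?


0b100011 & 0b10001011 = 0b11 = 3

3


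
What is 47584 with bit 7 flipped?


47584 ^ (1 << 7) = 47584 ^ 128 = 47456

47456


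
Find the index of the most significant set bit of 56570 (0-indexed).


0b1101110011111010. Highest set bit at position 15

15


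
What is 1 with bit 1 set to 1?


1 | (1 << 1) = 1 | 2 = 3

3


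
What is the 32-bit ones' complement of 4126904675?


4126904675 ^ 4294967295 = 168062620

168062620


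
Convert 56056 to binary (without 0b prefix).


56056 = 1101101011111000 in binary

1101101011111000


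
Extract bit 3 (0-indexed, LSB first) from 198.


0b11000110, position 3 = 0

0


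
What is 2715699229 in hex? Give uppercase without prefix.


2715699229 = A1DE481D hex

A1DE481D


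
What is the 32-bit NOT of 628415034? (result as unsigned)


~0b100101011101001101101000111010 = 0b11011010100010110010010111000101 = 3666552261 (32-bit unsigned)

3666552261


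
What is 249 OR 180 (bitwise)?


0b11111001 | 0b10110100 = 0b11111101 = 253

253


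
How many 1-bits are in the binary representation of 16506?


0b100000001111010 has 6 set bits

6


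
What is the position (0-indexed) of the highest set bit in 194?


0b11000010. Highest set bit at position 7

7


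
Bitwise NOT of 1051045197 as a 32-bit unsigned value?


~0b111110101001011010110101001101 = 0b11000001010110100101001010110010 = 3243922098 (32-bit unsigned)

3243922098


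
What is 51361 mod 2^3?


51361 & 7 = 1

1


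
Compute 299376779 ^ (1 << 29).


299376779 ^ (1 << 29) = 299376779 ^ 536870912 = 836247691

836247691


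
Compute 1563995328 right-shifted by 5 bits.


0b1011101001110001010110011000000 >> 5 = 0b10111010011100010101100110 = 48874854

48874854


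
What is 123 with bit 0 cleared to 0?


123 & ~(1 << 0) = 122

122


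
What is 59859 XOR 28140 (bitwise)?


0b1110100111010011 ^ 0b110110111101100 = 0b1000010000111111 = 33855

33855


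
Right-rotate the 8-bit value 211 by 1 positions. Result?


Rotate 0b11010011 right by 1 (8-bit) = 0b11101001 = 233

233


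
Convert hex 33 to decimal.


33 hex = 51 decimal

51


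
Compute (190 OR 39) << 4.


Step 1: 190 | 39 = 191
Step 2: 191 << 4 = 3056

3056


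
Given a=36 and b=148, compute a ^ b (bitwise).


36 ^ 148 = 176

176


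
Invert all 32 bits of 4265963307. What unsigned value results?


4265963307 ^ 4294967295 = 29003988

29003988


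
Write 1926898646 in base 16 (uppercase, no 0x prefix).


1926898646 = 72DA23D6 hex

72DA23D6


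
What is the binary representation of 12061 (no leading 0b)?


12061 = 10111100011101 in binary

10111100011101


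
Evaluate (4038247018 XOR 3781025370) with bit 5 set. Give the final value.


Step 1: 4038247018 ^ 3781025370 = 300882992
Step 2: 300882992 | (1 << 5) = 300882992 | 32 = 300882992

300882992


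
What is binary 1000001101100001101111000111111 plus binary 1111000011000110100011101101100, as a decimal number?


1000001101100001101111000111111 + 1111000011000110100011101101100 = 10111010000101000010010110101011 = 3121882539

3121882539


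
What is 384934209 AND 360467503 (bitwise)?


0b10110111100011010000101000001 & 0b10101011111000100110000101111 = 0b10100011100000000000000000001 = 342884353

342884353


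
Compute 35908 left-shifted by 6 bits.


0b1000110001000100 << 6 = 0b1000110001000100000000 = 2298112

2298112


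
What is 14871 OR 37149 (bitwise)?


0b11101000010111 | 0b1001000100011101 = 0b1011101100011111 = 47903

47903


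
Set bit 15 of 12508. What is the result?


12508 | (1 << 15) = 12508 | 32768 = 45276

45276


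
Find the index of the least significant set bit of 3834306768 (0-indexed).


0b11100100100010101110000011010000. Lowest set bit at position 4

4


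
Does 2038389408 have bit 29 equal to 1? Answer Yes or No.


0b1111001011111110101101010100000, bit 29 = 1. Yes

Yes


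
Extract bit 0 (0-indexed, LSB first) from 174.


0b10101110, position 0 = 0

0


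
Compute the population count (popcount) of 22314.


0b101011100101010 has 8 set bits

8


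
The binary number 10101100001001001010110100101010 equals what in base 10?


10101100001001001010110100101010 in decimal = 2888084778

2888084778


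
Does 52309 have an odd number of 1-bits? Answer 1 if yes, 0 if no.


0b1100110001010101 has 8 ones => parity 0

0


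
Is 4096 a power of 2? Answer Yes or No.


0b1000000000000. Only one bit set => Yes

Yes


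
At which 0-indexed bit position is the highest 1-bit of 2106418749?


0b1111101100011010110011000111101. Highest set bit at position 30

30


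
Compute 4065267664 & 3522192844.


0b11110010010011110000111111010000 & 0b11010001111100000110010111001100 = 0b11010000010000000000010111000000 = 3493856704

3493856704


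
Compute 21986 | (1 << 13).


21986 | (1 << 13) = 21986 | 8192 = 30178

30178


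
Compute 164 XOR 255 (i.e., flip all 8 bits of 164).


164 ^ 255 = 91

91


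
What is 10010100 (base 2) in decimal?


10010100 in decimal = 148

148


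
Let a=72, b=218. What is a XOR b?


72 ^ 218 = 146

146


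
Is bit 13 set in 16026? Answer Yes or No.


0b11111010011010, bit 13 = 1. Yes

Yes


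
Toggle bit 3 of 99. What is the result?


99 ^ (1 << 3) = 99 ^ 8 = 107

107


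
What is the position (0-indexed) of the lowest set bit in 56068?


0b1101101100000100. Lowest set bit at position 2

2


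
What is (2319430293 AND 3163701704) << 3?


Step 1: 2319430293 & 3163701704 = 2282881152
Step 2: 2282881152 << 3 = 18263049216

18263049216


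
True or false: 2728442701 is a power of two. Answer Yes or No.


0b10100010101000001011101101001101. Multiple bits set => No

No


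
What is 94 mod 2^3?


94 & 7 = 6

6


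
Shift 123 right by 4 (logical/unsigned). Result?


0b1111011 >> 4 = 0b111 = 7

7


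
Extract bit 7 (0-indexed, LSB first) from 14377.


0b11100000101001, position 7 = 0

0


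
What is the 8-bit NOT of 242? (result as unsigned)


~0b11110010 = 0b1101 = 13 (8-bit unsigned)

13


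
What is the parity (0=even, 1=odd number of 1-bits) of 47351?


0b1011100011110111 has 11 ones => parity 1

1


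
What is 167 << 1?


0b10100111 << 1 = 0b101001110 = 334

334


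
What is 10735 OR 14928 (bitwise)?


0b10100111101111 | 0b11101001010000 = 0b11101111111111 = 15359

15359


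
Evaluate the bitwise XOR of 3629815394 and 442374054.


0b11011000010110101001011001100010 ^ 0b11010010111100001011110100110 = 0b11000010000001001000000111000100 = 3255075268

3255075268


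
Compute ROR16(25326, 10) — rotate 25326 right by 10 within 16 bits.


Rotate 0b110001011101110 right by 10 (16-bit) = 0b1011101110011000 = 48024

48024


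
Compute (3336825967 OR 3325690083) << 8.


Step 1: 3336825967 | 3325690083 = 3338398959
Step 2: 3338398959 << 8 = 854630133504

854630133504


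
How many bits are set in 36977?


0b1001000001110001 has 6 set bits

6


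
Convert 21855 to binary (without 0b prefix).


21855 = 101010101011111 in binary

101010101011111


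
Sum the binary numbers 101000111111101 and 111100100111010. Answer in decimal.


101000111111101 + 111100100111010 = 1100101100110111 = 52023

52023


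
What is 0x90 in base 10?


90 hex = 144 decimal

144


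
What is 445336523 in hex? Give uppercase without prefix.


445336523 = 1A8B4BCB hex

1A8B4BCB


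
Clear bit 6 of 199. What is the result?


199 & ~(1 << 6) = 135

135


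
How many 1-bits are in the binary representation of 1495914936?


0b1011001001010011101100110111000 has 16 set bits

16


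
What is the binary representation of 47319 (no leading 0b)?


47319 = 1011100011010111 in binary

1011100011010111


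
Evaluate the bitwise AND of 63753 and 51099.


0b1111100100001001 & 0b1100011110011011 = 0b1100000100001001 = 49417

49417


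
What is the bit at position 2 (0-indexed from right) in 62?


0b111110, position 2 = 1

1


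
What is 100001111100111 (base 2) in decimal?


100001111100111 in decimal = 17383

17383


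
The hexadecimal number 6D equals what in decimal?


6D hex = 109 decimal

109


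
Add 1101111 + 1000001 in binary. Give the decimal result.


1101111 + 1000001 = 10110000 = 176

176


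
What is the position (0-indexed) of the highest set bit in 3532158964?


0b11010010100010000111011111110100. Highest set bit at position 31

31


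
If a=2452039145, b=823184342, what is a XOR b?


2452039145 ^ 823184342 = 2738351679

2738351679


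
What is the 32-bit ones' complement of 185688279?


185688279 ^ 4294967295 = 4109279016

4109279016


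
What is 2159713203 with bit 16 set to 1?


2159713203 | (1 << 16) = 2159713203 | 65536 = 2159778739

2159778739
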